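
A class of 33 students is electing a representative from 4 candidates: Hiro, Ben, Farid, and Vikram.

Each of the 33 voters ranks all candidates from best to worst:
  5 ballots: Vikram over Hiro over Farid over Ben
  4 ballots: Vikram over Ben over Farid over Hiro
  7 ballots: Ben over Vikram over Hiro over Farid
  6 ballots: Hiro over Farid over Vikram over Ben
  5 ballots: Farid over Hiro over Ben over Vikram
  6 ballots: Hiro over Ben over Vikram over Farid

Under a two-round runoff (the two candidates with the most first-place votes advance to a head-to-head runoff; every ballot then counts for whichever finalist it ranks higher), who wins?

Round 1 first-place votes: Hiro 12, Ben 7, Farid 5, Vikram 9. Hiro and Vikram advance.
Runoff: Hiro is ranked above Vikram on 17 ballots, Vikram above Hiro on 16.

Hiro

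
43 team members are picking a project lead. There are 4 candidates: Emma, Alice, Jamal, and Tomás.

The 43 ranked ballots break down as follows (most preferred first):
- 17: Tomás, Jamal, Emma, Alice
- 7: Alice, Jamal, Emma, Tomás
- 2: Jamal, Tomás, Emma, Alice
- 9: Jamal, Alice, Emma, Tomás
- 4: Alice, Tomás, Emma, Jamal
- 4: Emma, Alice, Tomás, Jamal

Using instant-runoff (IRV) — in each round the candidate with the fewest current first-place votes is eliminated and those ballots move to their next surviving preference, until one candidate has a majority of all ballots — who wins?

Alice

Round 1: Emma 4, Alice 11, Jamal 11, Tomás 17. Emma eliminated.
Round 2: Alice 15, Jamal 11, Tomás 17. Jamal eliminated.
Round 3: Alice 24, Tomás 19. Alice has a majority (≥22).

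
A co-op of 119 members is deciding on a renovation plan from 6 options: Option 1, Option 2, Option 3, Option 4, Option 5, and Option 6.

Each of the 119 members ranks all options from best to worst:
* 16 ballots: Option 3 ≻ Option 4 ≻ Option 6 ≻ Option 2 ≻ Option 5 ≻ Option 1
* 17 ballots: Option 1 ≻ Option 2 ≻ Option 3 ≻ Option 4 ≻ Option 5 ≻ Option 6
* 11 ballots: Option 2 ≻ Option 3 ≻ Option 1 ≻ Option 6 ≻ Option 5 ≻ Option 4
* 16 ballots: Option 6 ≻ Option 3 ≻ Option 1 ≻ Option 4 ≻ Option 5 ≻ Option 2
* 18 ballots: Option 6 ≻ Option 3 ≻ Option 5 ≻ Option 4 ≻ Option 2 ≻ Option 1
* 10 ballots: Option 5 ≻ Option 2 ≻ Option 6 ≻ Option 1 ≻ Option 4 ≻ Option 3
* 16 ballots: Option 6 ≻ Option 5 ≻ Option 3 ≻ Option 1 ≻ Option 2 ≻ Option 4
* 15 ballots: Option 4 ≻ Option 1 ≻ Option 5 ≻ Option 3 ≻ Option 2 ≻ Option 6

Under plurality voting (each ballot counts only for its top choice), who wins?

First-place votes: Option 1 17, Option 2 11, Option 3 16, Option 4 15, Option 5 10, Option 6 50.

Option 6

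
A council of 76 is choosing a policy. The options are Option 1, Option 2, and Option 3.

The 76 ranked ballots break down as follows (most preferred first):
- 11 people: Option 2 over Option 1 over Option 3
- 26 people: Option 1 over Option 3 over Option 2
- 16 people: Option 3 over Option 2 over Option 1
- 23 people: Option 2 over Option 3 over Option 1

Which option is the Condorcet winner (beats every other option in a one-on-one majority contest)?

Option 3

Option 3 vs Option 1: 39–37
Option 3 vs Option 2: 42–34
Option 3 beats every other option.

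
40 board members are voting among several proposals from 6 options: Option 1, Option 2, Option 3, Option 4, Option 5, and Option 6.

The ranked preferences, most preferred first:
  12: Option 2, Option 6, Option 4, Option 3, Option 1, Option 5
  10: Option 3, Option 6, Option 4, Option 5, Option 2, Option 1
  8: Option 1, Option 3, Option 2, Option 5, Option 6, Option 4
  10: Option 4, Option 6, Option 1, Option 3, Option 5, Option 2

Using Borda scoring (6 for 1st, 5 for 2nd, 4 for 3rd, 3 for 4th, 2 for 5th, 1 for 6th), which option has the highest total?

Option 1: 12×2 + 10×1 + 8×6 + 10×4 = 122
Option 2: 12×6 + 10×2 + 8×4 + 10×1 = 134
Option 3: 12×3 + 10×6 + 8×5 + 10×3 = 166
Option 4: 12×4 + 10×4 + 8×1 + 10×6 = 156
Option 5: 12×1 + 10×3 + 8×3 + 10×2 = 86
Option 6: 12×5 + 10×5 + 8×2 + 10×5 = 176

Option 6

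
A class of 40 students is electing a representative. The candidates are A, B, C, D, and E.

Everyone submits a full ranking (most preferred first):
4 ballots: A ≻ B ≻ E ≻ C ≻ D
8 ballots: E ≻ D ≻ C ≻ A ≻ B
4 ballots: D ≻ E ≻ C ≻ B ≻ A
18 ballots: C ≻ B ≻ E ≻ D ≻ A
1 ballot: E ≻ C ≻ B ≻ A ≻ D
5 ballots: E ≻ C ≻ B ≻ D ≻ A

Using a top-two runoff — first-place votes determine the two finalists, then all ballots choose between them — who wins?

E

Round 1 first-place votes: A 4, B 0, C 18, D 4, E 14. C and E advance.
Runoff: C is ranked above E on 18 ballots, E above C on 22.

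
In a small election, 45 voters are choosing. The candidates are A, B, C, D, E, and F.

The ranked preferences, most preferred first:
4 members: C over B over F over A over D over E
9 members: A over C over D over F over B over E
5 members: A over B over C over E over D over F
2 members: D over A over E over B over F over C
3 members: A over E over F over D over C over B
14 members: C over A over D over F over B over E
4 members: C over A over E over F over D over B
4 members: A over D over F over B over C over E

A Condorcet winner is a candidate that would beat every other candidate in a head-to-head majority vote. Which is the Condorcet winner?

A vs B: 41–4
A vs C: 23–22
A vs D: 43–2
A vs E: 45–0
A vs F: 41–4
A beats every other candidate.

A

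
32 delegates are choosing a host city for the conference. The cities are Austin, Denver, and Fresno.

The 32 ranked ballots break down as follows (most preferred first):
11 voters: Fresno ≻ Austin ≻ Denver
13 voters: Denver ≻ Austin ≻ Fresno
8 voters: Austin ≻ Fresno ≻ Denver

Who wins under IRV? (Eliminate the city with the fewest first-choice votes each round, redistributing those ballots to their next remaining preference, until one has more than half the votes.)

Round 1: Austin 8, Denver 13, Fresno 11. Austin eliminated.
Round 2: Denver 13, Fresno 19. Fresno has a majority (≥17).

Fresno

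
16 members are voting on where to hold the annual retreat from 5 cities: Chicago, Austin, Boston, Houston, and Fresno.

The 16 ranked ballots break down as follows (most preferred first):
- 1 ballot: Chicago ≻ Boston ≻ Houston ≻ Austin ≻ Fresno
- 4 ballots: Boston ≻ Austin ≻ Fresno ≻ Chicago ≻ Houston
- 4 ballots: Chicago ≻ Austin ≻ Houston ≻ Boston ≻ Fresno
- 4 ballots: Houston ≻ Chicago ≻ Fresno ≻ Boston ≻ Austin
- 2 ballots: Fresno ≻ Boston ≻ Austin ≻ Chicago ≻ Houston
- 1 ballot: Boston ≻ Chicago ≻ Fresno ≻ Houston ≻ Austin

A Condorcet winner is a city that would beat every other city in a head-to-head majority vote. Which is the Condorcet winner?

Chicago vs Austin: 10–6
Chicago vs Boston: 9–7
Chicago vs Houston: 12–4
Chicago vs Fresno: 10–6
Chicago beats every other city.

Chicago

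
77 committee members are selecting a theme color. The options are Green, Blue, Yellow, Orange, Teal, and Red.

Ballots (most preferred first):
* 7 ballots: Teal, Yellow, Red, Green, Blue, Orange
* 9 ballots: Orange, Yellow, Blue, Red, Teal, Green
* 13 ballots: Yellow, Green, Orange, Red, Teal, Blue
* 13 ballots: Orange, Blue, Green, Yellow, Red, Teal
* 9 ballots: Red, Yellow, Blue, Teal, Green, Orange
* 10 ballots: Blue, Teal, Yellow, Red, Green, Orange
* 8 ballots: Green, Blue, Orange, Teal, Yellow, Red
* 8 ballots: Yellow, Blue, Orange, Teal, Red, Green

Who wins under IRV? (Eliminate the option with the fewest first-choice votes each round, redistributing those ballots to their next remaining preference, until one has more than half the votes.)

Yellow

Round 1: Green 8, Blue 10, Yellow 21, Orange 22, Teal 7, Red 9. Teal eliminated.
Round 2: Green 8, Blue 10, Yellow 28, Orange 22, Red 9. Green eliminated.
Round 3: Blue 18, Yellow 28, Orange 22, Red 9. Red eliminated.
Round 4: Blue 18, Yellow 37, Orange 22. Blue eliminated.
Round 5: Yellow 47, Orange 30. Yellow has a majority (≥39).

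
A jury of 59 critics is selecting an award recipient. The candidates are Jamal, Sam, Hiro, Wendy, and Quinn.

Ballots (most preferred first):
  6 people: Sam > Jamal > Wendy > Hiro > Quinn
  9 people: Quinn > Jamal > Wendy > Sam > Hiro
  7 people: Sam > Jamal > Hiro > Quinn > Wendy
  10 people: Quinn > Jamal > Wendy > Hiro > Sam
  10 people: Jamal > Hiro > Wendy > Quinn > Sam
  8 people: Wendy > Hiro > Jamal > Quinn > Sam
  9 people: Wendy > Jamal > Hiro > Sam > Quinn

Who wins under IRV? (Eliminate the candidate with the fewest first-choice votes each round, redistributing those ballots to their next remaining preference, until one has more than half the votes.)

Round 1: Jamal 10, Sam 13, Hiro 0, Wendy 17, Quinn 19. Hiro eliminated.
Round 2: Jamal 10, Sam 13, Wendy 17, Quinn 19. Jamal eliminated.
Round 3: Sam 13, Wendy 27, Quinn 19. Sam eliminated.
Round 4: Wendy 33, Quinn 26. Wendy has a majority (≥30).

Wendy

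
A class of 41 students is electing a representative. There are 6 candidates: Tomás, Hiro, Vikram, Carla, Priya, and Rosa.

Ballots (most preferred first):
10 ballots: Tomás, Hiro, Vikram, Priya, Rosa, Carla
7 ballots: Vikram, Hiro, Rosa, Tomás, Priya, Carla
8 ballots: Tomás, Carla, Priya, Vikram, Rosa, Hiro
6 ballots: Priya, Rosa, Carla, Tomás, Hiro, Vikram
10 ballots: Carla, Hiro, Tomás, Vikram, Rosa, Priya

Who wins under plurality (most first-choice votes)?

Tomás

First-place votes: Tomás 18, Hiro 0, Vikram 7, Carla 10, Priya 6, Rosa 0.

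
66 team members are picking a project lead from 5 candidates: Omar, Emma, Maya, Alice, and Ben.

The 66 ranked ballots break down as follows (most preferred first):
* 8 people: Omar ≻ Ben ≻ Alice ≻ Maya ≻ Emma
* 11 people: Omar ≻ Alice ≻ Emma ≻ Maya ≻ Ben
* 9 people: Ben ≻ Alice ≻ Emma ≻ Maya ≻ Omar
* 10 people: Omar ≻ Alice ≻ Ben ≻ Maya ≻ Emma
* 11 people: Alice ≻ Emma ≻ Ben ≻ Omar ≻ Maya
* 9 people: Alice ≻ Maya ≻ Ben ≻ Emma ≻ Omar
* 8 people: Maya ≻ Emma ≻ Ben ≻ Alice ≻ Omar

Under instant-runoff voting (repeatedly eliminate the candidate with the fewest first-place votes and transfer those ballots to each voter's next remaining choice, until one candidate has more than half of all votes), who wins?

Alice

Round 1: Omar 29, Emma 0, Maya 8, Alice 20, Ben 9. Emma eliminated.
Round 2: Omar 29, Maya 8, Alice 20, Ben 9. Maya eliminated.
Round 3: Omar 29, Alice 20, Ben 17. Ben eliminated.
Round 4: Omar 29, Alice 37. Alice has a majority (≥34).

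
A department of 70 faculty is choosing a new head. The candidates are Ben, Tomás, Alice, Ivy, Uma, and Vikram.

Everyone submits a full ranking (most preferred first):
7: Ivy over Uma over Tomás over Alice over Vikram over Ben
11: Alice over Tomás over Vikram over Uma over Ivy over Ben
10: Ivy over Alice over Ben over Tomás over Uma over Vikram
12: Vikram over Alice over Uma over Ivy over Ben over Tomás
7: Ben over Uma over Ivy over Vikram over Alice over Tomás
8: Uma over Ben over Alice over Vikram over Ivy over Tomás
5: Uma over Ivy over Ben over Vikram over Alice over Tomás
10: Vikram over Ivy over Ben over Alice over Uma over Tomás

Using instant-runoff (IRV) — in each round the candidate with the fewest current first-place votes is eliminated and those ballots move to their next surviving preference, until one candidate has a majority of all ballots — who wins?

Round 1: Ben 7, Tomás 0, Alice 11, Ivy 17, Uma 13, Vikram 22. Tomás eliminated.
Round 2: Ben 7, Alice 11, Ivy 17, Uma 13, Vikram 22. Ben eliminated.
Round 3: Alice 11, Ivy 17, Uma 20, Vikram 22. Alice eliminated.
Round 4: Ivy 17, Uma 20, Vikram 33. Ivy eliminated.
Round 5: Uma 37, Vikram 33. Uma has a majority (≥36).

Uma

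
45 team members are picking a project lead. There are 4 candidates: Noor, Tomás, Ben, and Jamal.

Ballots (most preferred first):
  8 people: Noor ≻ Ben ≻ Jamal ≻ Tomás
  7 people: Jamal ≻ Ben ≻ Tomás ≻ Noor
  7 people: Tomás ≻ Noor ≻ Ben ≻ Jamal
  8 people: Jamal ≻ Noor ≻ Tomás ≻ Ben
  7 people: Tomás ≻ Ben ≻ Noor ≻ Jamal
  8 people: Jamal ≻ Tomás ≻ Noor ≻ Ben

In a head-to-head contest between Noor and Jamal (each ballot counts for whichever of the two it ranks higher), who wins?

Noor is ranked above Jamal on 22 ballots; Jamal above Noor on 23.

Jamal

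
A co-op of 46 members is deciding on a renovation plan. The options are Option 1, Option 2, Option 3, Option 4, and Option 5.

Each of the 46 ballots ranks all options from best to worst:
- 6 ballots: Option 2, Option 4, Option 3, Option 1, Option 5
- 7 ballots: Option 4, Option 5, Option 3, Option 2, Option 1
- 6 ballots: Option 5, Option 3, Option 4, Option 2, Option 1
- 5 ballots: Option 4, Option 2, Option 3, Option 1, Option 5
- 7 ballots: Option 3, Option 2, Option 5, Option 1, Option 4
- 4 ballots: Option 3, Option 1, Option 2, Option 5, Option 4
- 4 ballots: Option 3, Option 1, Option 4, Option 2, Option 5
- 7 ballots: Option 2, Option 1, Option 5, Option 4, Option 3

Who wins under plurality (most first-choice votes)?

Option 3

First-place votes: Option 1 0, Option 2 13, Option 3 15, Option 4 12, Option 5 6.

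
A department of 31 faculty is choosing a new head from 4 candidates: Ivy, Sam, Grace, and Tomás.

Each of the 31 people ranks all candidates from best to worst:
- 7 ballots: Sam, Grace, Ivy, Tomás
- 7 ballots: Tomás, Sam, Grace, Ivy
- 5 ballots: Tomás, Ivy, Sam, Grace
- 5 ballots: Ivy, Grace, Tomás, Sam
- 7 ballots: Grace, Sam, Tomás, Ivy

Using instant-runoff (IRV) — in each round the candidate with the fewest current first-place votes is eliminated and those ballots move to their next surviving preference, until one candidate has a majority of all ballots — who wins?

Round 1: Ivy 5, Sam 7, Grace 7, Tomás 12. Ivy eliminated.
Round 2: Sam 7, Grace 12, Tomás 12. Sam eliminated.
Round 3: Grace 19, Tomás 12. Grace has a majority (≥16).

Grace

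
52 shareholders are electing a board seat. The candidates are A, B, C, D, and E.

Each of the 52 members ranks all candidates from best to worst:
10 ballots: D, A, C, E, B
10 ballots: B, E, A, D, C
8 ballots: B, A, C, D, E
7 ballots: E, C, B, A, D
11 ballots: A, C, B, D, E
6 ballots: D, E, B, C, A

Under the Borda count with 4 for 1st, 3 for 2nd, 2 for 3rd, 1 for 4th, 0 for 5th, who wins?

A: 10×3 + 10×2 + 8×3 + 7×1 + 11×4 + 6×0 = 125
B: 10×0 + 10×4 + 8×4 + 7×2 + 11×2 + 6×2 = 120
C: 10×2 + 10×0 + 8×2 + 7×3 + 11×3 + 6×1 = 96
D: 10×4 + 10×1 + 8×1 + 7×0 + 11×1 + 6×4 = 93
E: 10×1 + 10×3 + 8×0 + 7×4 + 11×0 + 6×3 = 86

A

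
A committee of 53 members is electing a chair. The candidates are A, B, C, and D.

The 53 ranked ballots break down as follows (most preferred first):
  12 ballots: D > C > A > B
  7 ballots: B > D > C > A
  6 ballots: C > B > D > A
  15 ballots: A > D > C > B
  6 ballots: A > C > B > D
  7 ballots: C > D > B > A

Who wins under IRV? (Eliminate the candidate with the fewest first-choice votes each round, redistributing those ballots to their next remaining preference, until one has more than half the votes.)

D

Round 1: A 21, B 7, C 13, D 12. B eliminated.
Round 2: A 21, C 13, D 19. C eliminated.
Round 3: A 21, D 32. D has a majority (≥27).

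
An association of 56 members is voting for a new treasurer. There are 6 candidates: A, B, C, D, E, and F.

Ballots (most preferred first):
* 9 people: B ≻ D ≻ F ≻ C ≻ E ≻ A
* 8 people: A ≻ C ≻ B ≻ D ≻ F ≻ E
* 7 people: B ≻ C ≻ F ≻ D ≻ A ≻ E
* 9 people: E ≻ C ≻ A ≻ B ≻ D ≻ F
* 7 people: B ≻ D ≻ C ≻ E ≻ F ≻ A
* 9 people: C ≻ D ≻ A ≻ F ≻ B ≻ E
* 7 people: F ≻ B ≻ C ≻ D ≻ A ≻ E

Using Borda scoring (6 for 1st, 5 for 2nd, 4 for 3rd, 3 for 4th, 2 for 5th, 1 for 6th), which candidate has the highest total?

A: 9×1 + 8×6 + 7×2 + 9×4 + 7×1 + 9×4 + 7×2 = 164
B: 9×6 + 8×4 + 7×6 + 9×3 + 7×6 + 9×2 + 7×5 = 250
C: 9×3 + 8×5 + 7×5 + 9×5 + 7×4 + 9×6 + 7×4 = 257
D: 9×5 + 8×3 + 7×3 + 9×2 + 7×5 + 9×5 + 7×3 = 209
E: 9×2 + 8×1 + 7×1 + 9×6 + 7×3 + 9×1 + 7×1 = 124
F: 9×4 + 8×2 + 7×4 + 9×1 + 7×2 + 9×3 + 7×6 = 172

C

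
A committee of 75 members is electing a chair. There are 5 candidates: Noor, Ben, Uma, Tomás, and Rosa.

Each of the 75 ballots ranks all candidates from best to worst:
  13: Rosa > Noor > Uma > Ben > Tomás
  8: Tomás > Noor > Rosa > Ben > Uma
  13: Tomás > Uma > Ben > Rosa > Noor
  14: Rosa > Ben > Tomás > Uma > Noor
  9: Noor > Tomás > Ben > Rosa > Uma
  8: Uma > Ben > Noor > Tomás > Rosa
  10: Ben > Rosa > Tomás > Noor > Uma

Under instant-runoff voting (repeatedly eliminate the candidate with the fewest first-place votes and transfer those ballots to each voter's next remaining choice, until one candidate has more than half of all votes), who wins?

Round 1: Noor 9, Ben 10, Uma 8, Tomás 21, Rosa 27. Uma eliminated.
Round 2: Noor 9, Ben 18, Tomás 21, Rosa 27. Noor eliminated.
Round 3: Ben 18, Tomás 30, Rosa 27. Ben eliminated.
Round 4: Tomás 38, Rosa 37. Tomás has a majority (≥38).

Tomás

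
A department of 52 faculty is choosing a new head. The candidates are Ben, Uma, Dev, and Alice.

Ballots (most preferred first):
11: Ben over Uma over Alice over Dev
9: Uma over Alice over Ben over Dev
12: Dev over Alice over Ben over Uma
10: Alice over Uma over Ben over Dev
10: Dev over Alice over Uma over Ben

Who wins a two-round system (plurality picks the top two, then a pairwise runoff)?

Ben

Round 1 first-place votes: Ben 11, Uma 9, Dev 22, Alice 10. Dev and Ben advance.
Runoff: Dev is ranked above Ben on 22 ballots, Ben above Dev on 30.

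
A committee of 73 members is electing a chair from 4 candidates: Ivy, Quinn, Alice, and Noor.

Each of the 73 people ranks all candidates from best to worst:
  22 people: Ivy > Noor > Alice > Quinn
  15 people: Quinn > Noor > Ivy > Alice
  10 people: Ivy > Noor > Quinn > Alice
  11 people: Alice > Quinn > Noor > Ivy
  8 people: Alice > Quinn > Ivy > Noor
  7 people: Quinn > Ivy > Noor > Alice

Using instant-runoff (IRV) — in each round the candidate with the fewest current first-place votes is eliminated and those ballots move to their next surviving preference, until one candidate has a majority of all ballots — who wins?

Quinn

Round 1: Ivy 32, Quinn 22, Alice 19, Noor 0. Noor eliminated.
Round 2: Ivy 32, Quinn 22, Alice 19. Alice eliminated.
Round 3: Ivy 32, Quinn 41. Quinn has a majority (≥37).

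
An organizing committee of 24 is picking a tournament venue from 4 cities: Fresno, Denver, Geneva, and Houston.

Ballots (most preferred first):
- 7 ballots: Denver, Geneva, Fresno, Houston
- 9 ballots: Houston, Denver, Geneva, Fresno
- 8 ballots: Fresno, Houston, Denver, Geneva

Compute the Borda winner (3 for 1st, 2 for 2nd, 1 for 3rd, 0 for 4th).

Denver

Fresno: 7×1 + 9×0 + 8×3 = 31
Denver: 7×3 + 9×2 + 8×1 = 47
Geneva: 7×2 + 9×1 + 8×0 = 23
Houston: 7×0 + 9×3 + 8×2 = 43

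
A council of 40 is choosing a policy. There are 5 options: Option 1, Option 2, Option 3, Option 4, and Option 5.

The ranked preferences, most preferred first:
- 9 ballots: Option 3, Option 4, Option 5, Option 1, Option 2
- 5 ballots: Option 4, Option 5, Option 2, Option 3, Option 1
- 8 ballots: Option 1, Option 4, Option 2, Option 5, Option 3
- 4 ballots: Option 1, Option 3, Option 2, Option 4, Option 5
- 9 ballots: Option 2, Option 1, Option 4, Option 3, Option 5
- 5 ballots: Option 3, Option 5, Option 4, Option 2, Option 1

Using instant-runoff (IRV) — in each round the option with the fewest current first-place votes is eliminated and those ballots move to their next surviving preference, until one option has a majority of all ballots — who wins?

Round 1: Option 1 12, Option 2 9, Option 3 14, Option 4 5, Option 5 0. Option 5 eliminated.
Round 2: Option 1 12, Option 2 9, Option 3 14, Option 4 5. Option 4 eliminated.
Round 3: Option 1 12, Option 2 14, Option 3 14. Option 1 eliminated.
Round 4: Option 2 22, Option 3 18. Option 2 has a majority (≥21).

Option 2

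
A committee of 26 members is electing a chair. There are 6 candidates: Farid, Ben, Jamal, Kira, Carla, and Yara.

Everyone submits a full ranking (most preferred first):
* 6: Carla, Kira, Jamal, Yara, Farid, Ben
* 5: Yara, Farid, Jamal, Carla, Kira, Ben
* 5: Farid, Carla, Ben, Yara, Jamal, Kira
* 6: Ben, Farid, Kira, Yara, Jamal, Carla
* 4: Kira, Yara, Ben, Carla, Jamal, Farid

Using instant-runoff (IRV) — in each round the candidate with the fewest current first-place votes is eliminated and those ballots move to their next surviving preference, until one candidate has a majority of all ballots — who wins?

Yara

Round 1: Farid 5, Ben 6, Jamal 0, Kira 4, Carla 6, Yara 5. Jamal eliminated.
Round 2: Farid 5, Ben 6, Kira 4, Carla 6, Yara 5. Kira eliminated.
Round 3: Farid 5, Ben 6, Carla 6, Yara 9. Farid eliminated.
Round 4: Ben 6, Carla 11, Yara 9. Ben eliminated.
Round 5: Carla 11, Yara 15. Yara has a majority (≥14).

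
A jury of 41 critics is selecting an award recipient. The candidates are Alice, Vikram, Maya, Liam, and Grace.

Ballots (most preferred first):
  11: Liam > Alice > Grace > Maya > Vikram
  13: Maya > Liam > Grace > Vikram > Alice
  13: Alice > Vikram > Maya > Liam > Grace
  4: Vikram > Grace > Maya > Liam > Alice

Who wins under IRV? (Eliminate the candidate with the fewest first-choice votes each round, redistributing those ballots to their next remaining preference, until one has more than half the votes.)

Alice

Round 1: Alice 13, Vikram 4, Maya 13, Liam 11, Grace 0. Grace eliminated.
Round 2: Alice 13, Vikram 4, Maya 13, Liam 11. Vikram eliminated.
Round 3: Alice 13, Maya 17, Liam 11. Liam eliminated.
Round 4: Alice 24, Maya 17. Alice has a majority (≥21).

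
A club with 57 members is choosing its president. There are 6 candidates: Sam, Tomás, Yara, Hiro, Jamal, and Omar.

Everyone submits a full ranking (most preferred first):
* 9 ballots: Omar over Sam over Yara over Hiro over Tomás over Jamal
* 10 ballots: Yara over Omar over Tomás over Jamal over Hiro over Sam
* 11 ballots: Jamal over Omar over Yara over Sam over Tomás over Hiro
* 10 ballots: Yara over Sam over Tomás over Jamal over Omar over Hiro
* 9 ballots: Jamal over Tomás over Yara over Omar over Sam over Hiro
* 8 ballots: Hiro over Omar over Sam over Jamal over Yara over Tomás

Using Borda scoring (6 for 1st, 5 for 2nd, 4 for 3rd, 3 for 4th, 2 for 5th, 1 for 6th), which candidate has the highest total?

Yara

Sam: 9×5 + 10×1 + 11×3 + 10×5 + 9×2 + 8×4 = 188
Tomás: 9×2 + 10×4 + 11×2 + 10×4 + 9×5 + 8×1 = 173
Yara: 9×4 + 10×6 + 11×4 + 10×6 + 9×4 + 8×2 = 252
Hiro: 9×3 + 10×2 + 11×1 + 10×1 + 9×1 + 8×6 = 125
Jamal: 9×1 + 10×3 + 11×6 + 10×3 + 9×6 + 8×3 = 213
Omar: 9×6 + 10×5 + 11×5 + 10×2 + 9×3 + 8×5 = 246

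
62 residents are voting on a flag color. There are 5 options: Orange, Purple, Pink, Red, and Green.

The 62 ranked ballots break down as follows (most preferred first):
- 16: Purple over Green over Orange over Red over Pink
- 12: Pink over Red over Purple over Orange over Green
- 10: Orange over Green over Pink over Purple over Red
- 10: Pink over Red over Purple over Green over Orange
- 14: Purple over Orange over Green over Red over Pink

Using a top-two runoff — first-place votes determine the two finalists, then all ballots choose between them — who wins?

Pink

Round 1 first-place votes: Orange 10, Purple 30, Pink 22, Red 0, Green 0. Purple and Pink advance.
Runoff: Purple is ranked above Pink on 30 ballots, Pink above Purple on 32.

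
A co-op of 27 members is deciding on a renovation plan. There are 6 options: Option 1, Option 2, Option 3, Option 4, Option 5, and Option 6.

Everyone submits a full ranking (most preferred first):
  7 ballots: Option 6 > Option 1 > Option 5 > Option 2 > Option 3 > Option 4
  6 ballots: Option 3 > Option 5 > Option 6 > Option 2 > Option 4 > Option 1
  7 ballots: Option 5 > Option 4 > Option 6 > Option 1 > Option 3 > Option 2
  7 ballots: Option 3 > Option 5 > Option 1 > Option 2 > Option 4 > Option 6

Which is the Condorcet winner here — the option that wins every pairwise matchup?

Option 5 vs Option 1: 20–7
Option 5 vs Option 2: 27–0
Option 5 vs Option 3: 14–13
Option 5 vs Option 4: 27–0
Option 5 vs Option 6: 20–7
Option 5 beats every other option.

Option 5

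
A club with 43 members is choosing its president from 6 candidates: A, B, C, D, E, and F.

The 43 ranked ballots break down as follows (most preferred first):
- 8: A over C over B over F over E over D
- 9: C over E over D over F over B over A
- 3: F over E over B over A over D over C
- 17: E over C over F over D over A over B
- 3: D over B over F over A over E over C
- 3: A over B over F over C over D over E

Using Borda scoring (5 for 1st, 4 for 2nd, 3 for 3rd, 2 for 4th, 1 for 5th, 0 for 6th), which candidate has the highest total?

C

A: 8×5 + 9×0 + 3×2 + 17×1 + 3×2 + 3×5 = 84
B: 8×3 + 9×1 + 3×3 + 17×0 + 3×4 + 3×4 = 66
C: 8×4 + 9×5 + 3×0 + 17×4 + 3×0 + 3×2 = 151
D: 8×0 + 9×3 + 3×1 + 17×2 + 3×5 + 3×1 = 82
E: 8×1 + 9×4 + 3×4 + 17×5 + 3×1 + 3×0 = 144
F: 8×2 + 9×2 + 3×5 + 17×3 + 3×3 + 3×3 = 118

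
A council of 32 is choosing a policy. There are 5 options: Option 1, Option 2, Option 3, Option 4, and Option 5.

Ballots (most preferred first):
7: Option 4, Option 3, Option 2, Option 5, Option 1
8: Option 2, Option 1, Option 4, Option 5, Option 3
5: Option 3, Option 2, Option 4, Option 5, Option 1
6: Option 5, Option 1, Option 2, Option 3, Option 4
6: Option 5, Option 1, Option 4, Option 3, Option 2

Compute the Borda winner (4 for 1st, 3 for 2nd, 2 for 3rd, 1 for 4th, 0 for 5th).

Option 1: 7×0 + 8×3 + 5×0 + 6×3 + 6×3 = 60
Option 2: 7×2 + 8×4 + 5×3 + 6×2 + 6×0 = 73
Option 3: 7×3 + 8×0 + 5×4 + 6×1 + 6×1 = 53
Option 4: 7×4 + 8×2 + 5×2 + 6×0 + 6×2 = 66
Option 5: 7×1 + 8×1 + 5×1 + 6×4 + 6×4 = 68

Option 2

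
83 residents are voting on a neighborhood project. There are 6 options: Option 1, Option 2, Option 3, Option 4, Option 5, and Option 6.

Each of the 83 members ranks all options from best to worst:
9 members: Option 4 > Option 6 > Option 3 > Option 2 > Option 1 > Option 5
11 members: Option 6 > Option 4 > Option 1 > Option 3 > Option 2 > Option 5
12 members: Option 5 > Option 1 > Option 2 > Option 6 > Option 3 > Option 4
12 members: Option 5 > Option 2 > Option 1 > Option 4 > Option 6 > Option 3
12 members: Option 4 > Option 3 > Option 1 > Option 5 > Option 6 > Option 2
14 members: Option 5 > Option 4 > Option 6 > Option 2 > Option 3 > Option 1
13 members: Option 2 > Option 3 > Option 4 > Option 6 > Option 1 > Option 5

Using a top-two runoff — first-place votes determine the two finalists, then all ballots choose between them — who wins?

Option 4

Round 1 first-place votes: Option 1 0, Option 2 13, Option 3 0, Option 4 21, Option 5 38, Option 6 11. Option 5 and Option 4 advance.
Runoff: Option 5 is ranked above Option 4 on 38 ballots, Option 4 above Option 5 on 45.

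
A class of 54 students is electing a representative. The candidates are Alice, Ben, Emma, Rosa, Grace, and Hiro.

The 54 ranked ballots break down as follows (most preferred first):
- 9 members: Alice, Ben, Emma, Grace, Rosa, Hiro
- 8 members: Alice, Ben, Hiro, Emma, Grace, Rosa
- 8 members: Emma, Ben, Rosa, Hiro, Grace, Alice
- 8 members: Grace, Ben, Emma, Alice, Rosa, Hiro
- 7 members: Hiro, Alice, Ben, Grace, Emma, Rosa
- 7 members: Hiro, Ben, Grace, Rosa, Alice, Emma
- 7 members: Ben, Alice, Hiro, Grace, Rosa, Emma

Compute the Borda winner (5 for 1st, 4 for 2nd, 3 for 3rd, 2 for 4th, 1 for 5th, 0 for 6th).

Ben

Alice: 9×5 + 8×5 + 8×0 + 8×2 + 7×4 + 7×1 + 7×4 = 164
Ben: 9×4 + 8×4 + 8×4 + 8×4 + 7×3 + 7×4 + 7×5 = 216
Emma: 9×3 + 8×2 + 8×5 + 8×3 + 7×1 + 7×0 + 7×0 = 114
Rosa: 9×1 + 8×0 + 8×3 + 8×1 + 7×0 + 7×2 + 7×1 = 62
Grace: 9×2 + 8×1 + 8×1 + 8×5 + 7×2 + 7×3 + 7×2 = 123
Hiro: 9×0 + 8×3 + 8×2 + 8×0 + 7×5 + 7×5 + 7×3 = 131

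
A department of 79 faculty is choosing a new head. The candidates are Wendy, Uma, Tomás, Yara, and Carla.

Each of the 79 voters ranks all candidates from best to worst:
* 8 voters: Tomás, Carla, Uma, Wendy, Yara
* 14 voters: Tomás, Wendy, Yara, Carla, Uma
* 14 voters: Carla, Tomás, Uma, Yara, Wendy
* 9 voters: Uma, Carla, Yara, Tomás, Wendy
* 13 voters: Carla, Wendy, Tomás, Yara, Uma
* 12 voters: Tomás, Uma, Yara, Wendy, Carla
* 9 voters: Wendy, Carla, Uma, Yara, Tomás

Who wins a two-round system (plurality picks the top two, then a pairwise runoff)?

Round 1 first-place votes: Wendy 9, Uma 9, Tomás 34, Yara 0, Carla 27. Tomás and Carla advance.
Runoff: Tomás is ranked above Carla on 34 ballots, Carla above Tomás on 45.

Carla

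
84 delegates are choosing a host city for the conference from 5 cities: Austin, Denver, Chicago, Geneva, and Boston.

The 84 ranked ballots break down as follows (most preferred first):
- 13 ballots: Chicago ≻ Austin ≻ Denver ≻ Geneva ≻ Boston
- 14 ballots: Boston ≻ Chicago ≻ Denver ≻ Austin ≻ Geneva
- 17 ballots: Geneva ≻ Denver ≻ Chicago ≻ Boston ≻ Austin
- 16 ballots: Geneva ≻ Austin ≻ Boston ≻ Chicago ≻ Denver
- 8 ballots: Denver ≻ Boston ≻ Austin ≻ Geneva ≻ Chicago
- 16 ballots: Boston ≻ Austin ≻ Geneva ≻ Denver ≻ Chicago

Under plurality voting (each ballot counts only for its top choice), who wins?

First-place votes: Austin 0, Denver 8, Chicago 13, Geneva 33, Boston 30.

Geneva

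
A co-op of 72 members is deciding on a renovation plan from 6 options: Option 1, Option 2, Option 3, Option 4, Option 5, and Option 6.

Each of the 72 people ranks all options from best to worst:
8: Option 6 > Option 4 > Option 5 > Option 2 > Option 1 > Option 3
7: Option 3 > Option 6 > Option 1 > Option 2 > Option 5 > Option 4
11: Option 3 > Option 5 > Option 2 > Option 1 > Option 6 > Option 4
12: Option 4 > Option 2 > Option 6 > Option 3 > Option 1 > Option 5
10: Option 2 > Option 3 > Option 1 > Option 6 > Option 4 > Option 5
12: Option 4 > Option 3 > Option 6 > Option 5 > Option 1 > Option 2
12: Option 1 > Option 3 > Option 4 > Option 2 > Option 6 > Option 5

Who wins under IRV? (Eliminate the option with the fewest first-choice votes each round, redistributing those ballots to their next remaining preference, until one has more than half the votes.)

Round 1: Option 1 12, Option 2 10, Option 3 18, Option 4 24, Option 5 0, Option 6 8. Option 5 eliminated.
Round 2: Option 1 12, Option 2 10, Option 3 18, Option 4 24, Option 6 8. Option 6 eliminated.
Round 3: Option 1 12, Option 2 10, Option 3 18, Option 4 32. Option 2 eliminated.
Round 4: Option 1 12, Option 3 28, Option 4 32. Option 1 eliminated.
Round 5: Option 3 40, Option 4 32. Option 3 has a majority (≥37).

Option 3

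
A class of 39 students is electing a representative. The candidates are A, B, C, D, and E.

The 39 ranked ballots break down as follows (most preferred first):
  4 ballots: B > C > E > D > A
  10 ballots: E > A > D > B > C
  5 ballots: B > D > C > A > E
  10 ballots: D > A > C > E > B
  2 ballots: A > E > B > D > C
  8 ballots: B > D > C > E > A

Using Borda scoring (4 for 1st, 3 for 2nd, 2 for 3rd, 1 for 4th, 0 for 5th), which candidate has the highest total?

D

A: 4×0 + 10×3 + 5×1 + 10×3 + 2×4 + 8×0 = 73
B: 4×4 + 10×1 + 5×4 + 10×0 + 2×2 + 8×4 = 82
C: 4×3 + 10×0 + 5×2 + 10×2 + 2×0 + 8×2 = 58
D: 4×1 + 10×2 + 5×3 + 10×4 + 2×1 + 8×3 = 105
E: 4×2 + 10×4 + 5×0 + 10×1 + 2×3 + 8×1 = 72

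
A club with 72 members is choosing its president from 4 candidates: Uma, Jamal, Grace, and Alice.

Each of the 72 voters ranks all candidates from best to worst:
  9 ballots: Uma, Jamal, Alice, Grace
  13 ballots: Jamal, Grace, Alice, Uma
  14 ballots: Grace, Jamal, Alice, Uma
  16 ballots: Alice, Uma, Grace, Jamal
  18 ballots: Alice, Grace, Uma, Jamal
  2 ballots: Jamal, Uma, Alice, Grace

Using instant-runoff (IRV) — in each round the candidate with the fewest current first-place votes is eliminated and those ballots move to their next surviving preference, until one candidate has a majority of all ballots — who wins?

Jamal

Round 1: Uma 9, Jamal 15, Grace 14, Alice 34. Uma eliminated.
Round 2: Jamal 24, Grace 14, Alice 34. Grace eliminated.
Round 3: Jamal 38, Alice 34. Jamal has a majority (≥37).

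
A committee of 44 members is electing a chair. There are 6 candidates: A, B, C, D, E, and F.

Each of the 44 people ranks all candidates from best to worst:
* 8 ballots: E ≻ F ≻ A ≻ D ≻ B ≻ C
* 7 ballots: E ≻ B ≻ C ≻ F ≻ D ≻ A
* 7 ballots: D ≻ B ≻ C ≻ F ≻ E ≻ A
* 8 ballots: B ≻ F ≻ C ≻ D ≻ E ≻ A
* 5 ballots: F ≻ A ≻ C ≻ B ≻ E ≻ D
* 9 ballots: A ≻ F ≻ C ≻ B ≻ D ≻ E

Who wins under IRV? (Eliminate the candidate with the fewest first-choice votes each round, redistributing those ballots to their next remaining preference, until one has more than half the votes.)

Round 1: A 9, B 8, C 0, D 7, E 15, F 5. C eliminated.
Round 2: A 9, B 8, D 7, E 15, F 5. F eliminated.
Round 3: A 14, B 8, D 7, E 15. D eliminated.
Round 4: A 14, B 15, E 15. A eliminated.
Round 5: B 29, E 15. B has a majority (≥23).

B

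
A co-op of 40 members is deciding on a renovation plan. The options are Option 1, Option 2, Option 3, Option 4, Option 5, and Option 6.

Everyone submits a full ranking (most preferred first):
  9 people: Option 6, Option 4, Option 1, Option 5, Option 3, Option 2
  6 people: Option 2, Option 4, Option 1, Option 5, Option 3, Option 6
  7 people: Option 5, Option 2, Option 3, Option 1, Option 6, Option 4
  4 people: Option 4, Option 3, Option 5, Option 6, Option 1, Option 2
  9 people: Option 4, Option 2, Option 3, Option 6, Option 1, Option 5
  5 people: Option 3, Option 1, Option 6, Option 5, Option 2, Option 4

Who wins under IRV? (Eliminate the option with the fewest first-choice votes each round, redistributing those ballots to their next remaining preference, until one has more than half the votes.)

Option 6

Round 1: Option 1 0, Option 2 6, Option 3 5, Option 4 13, Option 5 7, Option 6 9. Option 1 eliminated.
Round 2: Option 2 6, Option 3 5, Option 4 13, Option 5 7, Option 6 9. Option 3 eliminated.
Round 3: Option 2 6, Option 4 13, Option 5 7, Option 6 14. Option 2 eliminated.
Round 4: Option 4 19, Option 5 7, Option 6 14. Option 5 eliminated.
Round 5: Option 4 19, Option 6 21. Option 6 has a majority (≥21).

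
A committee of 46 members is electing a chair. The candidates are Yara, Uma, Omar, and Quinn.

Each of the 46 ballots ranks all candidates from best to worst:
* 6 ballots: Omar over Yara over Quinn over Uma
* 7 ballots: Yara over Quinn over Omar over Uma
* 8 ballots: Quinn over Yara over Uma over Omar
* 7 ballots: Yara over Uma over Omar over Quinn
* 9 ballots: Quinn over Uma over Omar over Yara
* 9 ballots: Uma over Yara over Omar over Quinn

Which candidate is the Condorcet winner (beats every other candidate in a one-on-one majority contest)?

Yara

Yara vs Uma: 28–18
Yara vs Omar: 31–15
Yara vs Quinn: 29–17
Yara beats every other candidate.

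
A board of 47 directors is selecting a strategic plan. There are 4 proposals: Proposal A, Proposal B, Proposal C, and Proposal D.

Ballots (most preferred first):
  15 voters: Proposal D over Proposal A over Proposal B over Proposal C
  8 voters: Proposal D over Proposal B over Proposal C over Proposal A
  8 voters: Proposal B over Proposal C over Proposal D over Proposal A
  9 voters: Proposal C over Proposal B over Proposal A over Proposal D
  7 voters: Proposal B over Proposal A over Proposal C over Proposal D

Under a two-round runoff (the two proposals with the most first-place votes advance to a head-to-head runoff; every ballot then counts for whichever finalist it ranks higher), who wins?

Round 1 first-place votes: Proposal A 0, Proposal B 15, Proposal C 9, Proposal D 23. Proposal D and Proposal B advance.
Runoff: Proposal D is ranked above Proposal B on 23 ballots, Proposal B above Proposal D on 24.

Proposal B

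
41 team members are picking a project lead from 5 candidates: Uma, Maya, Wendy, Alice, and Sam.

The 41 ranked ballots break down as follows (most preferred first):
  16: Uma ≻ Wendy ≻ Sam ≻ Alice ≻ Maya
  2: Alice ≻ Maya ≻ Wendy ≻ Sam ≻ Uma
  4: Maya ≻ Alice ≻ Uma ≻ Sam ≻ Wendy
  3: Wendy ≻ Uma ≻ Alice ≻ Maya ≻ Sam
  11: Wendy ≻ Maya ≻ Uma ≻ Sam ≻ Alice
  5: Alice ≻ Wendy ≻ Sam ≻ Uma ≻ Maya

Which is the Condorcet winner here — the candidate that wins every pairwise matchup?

Wendy

Wendy vs Uma: 21–20
Wendy vs Maya: 35–6
Wendy vs Alice: 30–11
Wendy vs Sam: 37–4
Wendy beats every other candidate.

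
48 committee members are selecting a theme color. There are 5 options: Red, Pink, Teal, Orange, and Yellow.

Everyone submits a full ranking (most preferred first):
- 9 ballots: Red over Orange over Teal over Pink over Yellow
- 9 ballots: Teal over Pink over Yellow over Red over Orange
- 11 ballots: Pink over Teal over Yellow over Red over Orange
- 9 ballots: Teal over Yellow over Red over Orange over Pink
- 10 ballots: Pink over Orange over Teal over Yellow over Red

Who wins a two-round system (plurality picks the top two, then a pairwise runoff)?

Teal

Round 1 first-place votes: Red 9, Pink 21, Teal 18, Orange 0, Yellow 0. Pink and Teal advance.
Runoff: Pink is ranked above Teal on 21 ballots, Teal above Pink on 27.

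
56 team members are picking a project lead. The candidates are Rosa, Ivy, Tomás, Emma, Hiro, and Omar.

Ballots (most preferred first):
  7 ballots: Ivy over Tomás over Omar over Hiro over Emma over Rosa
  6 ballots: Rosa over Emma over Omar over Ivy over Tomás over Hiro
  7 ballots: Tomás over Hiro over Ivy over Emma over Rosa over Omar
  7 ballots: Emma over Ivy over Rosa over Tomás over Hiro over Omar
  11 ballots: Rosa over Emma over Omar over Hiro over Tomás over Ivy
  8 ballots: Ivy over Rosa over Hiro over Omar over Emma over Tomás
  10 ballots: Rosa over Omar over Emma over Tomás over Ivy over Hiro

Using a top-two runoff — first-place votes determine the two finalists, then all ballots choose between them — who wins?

Round 1 first-place votes: Rosa 27, Ivy 15, Tomás 7, Emma 7, Hiro 0, Omar 0. Rosa and Ivy advance.
Runoff: Rosa is ranked above Ivy on 27 ballots, Ivy above Rosa on 29.

Ivy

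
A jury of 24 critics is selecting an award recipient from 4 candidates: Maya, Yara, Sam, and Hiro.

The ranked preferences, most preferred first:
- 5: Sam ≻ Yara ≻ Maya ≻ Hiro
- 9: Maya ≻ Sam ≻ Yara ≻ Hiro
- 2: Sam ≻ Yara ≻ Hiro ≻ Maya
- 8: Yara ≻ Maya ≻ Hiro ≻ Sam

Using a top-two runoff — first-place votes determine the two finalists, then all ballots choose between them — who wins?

Round 1 first-place votes: Maya 9, Yara 8, Sam 7, Hiro 0. Maya and Yara advance.
Runoff: Maya is ranked above Yara on 9 ballots, Yara above Maya on 15.

Yara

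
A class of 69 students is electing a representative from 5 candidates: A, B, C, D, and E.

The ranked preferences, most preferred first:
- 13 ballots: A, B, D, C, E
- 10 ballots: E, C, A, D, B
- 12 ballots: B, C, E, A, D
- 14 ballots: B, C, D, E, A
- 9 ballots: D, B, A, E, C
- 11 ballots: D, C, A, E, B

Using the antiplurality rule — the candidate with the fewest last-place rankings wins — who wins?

C

Last-place votes: A 14, B 21, C 9, D 12, E 13.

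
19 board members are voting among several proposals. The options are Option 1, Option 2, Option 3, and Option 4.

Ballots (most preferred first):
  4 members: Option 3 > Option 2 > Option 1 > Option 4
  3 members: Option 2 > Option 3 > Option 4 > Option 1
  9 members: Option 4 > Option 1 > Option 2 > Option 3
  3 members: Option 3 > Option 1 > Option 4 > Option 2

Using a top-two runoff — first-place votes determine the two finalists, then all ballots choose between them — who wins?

Round 1 first-place votes: Option 1 0, Option 2 3, Option 3 7, Option 4 9. Option 4 and Option 3 advance.
Runoff: Option 4 is ranked above Option 3 on 9 ballots, Option 3 above Option 4 on 10.

Option 3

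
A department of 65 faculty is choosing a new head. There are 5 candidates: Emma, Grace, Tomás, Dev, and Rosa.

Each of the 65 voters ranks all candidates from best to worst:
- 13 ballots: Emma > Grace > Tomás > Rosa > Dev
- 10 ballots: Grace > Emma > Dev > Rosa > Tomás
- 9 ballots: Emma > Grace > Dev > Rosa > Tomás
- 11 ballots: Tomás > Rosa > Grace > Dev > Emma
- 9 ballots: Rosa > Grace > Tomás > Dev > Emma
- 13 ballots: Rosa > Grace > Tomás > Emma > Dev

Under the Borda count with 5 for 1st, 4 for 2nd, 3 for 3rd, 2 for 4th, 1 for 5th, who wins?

Emma: 13×5 + 10×4 + 9×5 + 11×1 + 9×1 + 13×2 = 196
Grace: 13×4 + 10×5 + 9×4 + 11×3 + 9×4 + 13×4 = 259
Tomás: 13×3 + 10×1 + 9×1 + 11×5 + 9×3 + 13×3 = 179
Dev: 13×1 + 10×3 + 9×3 + 11×2 + 9×2 + 13×1 = 123
Rosa: 13×2 + 10×2 + 9×2 + 11×4 + 9×5 + 13×5 = 218

Grace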